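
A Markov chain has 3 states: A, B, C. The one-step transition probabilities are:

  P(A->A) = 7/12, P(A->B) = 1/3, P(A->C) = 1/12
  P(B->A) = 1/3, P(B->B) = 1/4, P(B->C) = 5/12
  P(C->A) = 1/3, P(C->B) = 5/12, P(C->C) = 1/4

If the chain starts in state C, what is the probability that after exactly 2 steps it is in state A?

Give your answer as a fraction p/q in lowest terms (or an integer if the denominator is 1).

Answer: 5/12

Derivation:
Computing P^2 by repeated multiplication:
P^1 =
  A: [7/12, 1/3, 1/12]
  B: [1/3, 1/4, 5/12]
  C: [1/3, 5/12, 1/4]
P^2 =
  A: [23/48, 5/16, 5/24]
  B: [5/12, 25/72, 17/72]
  C: [5/12, 23/72, 19/72]

(P^2)[C -> A] = 5/12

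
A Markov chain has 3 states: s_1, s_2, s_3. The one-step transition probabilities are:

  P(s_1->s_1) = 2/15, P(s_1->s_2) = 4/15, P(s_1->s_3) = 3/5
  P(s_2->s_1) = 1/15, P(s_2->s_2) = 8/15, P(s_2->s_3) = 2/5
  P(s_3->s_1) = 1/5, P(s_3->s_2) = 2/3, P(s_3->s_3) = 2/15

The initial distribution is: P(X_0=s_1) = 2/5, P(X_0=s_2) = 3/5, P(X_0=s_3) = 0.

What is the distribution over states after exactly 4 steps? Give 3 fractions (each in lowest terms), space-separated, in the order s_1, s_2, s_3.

Answer: 30616/253125 139076/253125 27811/84375

Derivation:
Propagating the distribution step by step (d_{t+1} = d_t * P):
d_0 = (s_1=2/5, s_2=3/5, s_3=0)
  d_1[s_1] = 2/5*2/15 + 3/5*1/15 + 0*1/5 = 7/75
  d_1[s_2] = 2/5*4/15 + 3/5*8/15 + 0*2/3 = 32/75
  d_1[s_3] = 2/5*3/5 + 3/5*2/5 + 0*2/15 = 12/25
d_1 = (s_1=7/75, s_2=32/75, s_3=12/25)
  d_2[s_1] = 7/75*2/15 + 32/75*1/15 + 12/25*1/5 = 154/1125
  d_2[s_2] = 7/75*4/15 + 32/75*8/15 + 12/25*2/3 = 644/1125
  d_2[s_3] = 7/75*3/5 + 32/75*2/5 + 12/25*2/15 = 109/375
d_2 = (s_1=154/1125, s_2=644/1125, s_3=109/375)
  d_3[s_1] = 154/1125*2/15 + 644/1125*1/15 + 109/375*1/5 = 1933/16875
  d_3[s_2] = 154/1125*4/15 + 644/1125*8/15 + 109/375*2/3 = 9038/16875
  d_3[s_3] = 154/1125*3/5 + 644/1125*2/5 + 109/375*2/15 = 656/1875
d_3 = (s_1=1933/16875, s_2=9038/16875, s_3=656/1875)
  d_4[s_1] = 1933/16875*2/15 + 9038/16875*1/15 + 656/1875*1/5 = 30616/253125
  d_4[s_2] = 1933/16875*4/15 + 9038/16875*8/15 + 656/1875*2/3 = 139076/253125
  d_4[s_3] = 1933/16875*3/5 + 9038/16875*2/5 + 656/1875*2/15 = 27811/84375
d_4 = (s_1=30616/253125, s_2=139076/253125, s_3=27811/84375)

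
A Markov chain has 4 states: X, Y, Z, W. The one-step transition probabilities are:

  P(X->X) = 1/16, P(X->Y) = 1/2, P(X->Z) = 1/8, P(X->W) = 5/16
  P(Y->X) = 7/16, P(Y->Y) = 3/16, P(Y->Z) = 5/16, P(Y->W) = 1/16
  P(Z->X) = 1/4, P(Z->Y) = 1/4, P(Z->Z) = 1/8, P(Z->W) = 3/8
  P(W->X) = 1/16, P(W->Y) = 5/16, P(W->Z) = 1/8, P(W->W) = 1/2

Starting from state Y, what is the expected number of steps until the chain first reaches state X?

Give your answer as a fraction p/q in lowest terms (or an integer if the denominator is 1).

Answer: 62/19

Derivation:
Let h_i = expected steps to first reach X from state i.
Boundary: h_X = 0.
First-step equations for the other states:
  h_Y = 1 + 7/16*h_X + 3/16*h_Y + 5/16*h_Z + 1/16*h_W
  h_Z = 1 + 1/4*h_X + 1/4*h_Y + 1/8*h_Z + 3/8*h_W
  h_W = 1 + 1/16*h_X + 5/16*h_Y + 1/8*h_Z + 1/2*h_W

Substituting h_X = 0 and rearranging gives the linear system (I - Q) h = 1:
  [13/16, -5/16, -1/16] . (h_Y, h_Z, h_W) = 1
  [-1/4, 7/8, -3/8] . (h_Y, h_Z, h_W) = 1
  [-5/16, -1/8, 1/2] . (h_Y, h_Z, h_W) = 1

Solving yields:
  h_Y = 62/19
  h_Z = 81/19
  h_W = 97/19

Starting state is Y, so the expected hitting time is h_Y = 62/19.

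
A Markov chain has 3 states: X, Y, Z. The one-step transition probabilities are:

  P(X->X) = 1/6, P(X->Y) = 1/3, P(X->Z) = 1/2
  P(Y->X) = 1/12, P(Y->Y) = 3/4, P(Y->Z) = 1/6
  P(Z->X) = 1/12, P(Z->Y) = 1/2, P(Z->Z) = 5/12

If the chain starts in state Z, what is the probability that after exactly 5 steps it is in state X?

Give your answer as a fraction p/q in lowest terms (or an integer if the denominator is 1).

Computing P^5 by repeated multiplication:
P^1 =
  X: [1/6, 1/3, 1/2]
  Y: [1/12, 3/4, 1/6]
  Z: [1/12, 1/2, 5/12]
P^2 =
  X: [7/72, 5/9, 25/72]
  Y: [13/144, 97/144, 17/72]
  Z: [13/144, 11/18, 43/144]
P^3 =
  X: [79/864, 269/432, 247/864]
  Y: [157/1728, 1129/1728, 221/864]
  Z: [157/1728, 551/864, 469/1728]
P^4 =
  X: [943/10368, 415/648, 2785/10368]
  Y: [1885/20736, 13441/20736, 2705/10368]
  Z: [1885/20736, 835/1296, 5491/20736]
P^5 =
  X: [11311/124416, 40121/62208, 32863/124416]
  Y: [22621/248832, 160969/248832, 32621/124416]
  Z: [22621/248832, 80363/124416, 65485/248832]

(P^5)[Z -> X] = 22621/248832

Answer: 22621/248832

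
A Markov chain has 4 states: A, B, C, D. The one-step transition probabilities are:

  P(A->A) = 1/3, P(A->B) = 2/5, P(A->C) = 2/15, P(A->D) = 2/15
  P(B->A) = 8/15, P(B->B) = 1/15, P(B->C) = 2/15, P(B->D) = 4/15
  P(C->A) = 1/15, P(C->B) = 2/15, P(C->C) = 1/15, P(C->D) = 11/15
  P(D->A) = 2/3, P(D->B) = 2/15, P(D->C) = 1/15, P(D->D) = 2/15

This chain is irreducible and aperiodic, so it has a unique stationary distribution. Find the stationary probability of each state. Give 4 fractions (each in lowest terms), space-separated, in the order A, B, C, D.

Answer: 363/850 197/850 47/425 98/425

Derivation:
The stationary distribution satisfies pi = pi * P, i.e.:
  pi_A = 1/3*pi_A + 8/15*pi_B + 1/15*pi_C + 2/3*pi_D
  pi_B = 2/5*pi_A + 1/15*pi_B + 2/15*pi_C + 2/15*pi_D
  pi_C = 2/15*pi_A + 2/15*pi_B + 1/15*pi_C + 1/15*pi_D
  pi_D = 2/15*pi_A + 4/15*pi_B + 11/15*pi_C + 2/15*pi_D
with normalization: pi_A + pi_B + pi_C + pi_D = 1.

Using the first 3 balance equations plus normalization, the linear system A*pi = b is:
  [-2/3, 8/15, 1/15, 2/3] . pi = 0
  [2/5, -14/15, 2/15, 2/15] . pi = 0
  [2/15, 2/15, -14/15, 1/15] . pi = 0
  [1, 1, 1, 1] . pi = 1

Solving yields:
  pi_A = 363/850
  pi_B = 197/850
  pi_C = 47/425
  pi_D = 98/425

Verification (pi * P):
  363/850*1/3 + 197/850*8/15 + 47/425*1/15 + 98/425*2/3 = 363/850 = pi_A  (ok)
  363/850*2/5 + 197/850*1/15 + 47/425*2/15 + 98/425*2/15 = 197/850 = pi_B  (ok)
  363/850*2/15 + 197/850*2/15 + 47/425*1/15 + 98/425*1/15 = 47/425 = pi_C  (ok)
  363/850*2/15 + 197/850*4/15 + 47/425*11/15 + 98/425*2/15 = 98/425 = pi_D  (ok)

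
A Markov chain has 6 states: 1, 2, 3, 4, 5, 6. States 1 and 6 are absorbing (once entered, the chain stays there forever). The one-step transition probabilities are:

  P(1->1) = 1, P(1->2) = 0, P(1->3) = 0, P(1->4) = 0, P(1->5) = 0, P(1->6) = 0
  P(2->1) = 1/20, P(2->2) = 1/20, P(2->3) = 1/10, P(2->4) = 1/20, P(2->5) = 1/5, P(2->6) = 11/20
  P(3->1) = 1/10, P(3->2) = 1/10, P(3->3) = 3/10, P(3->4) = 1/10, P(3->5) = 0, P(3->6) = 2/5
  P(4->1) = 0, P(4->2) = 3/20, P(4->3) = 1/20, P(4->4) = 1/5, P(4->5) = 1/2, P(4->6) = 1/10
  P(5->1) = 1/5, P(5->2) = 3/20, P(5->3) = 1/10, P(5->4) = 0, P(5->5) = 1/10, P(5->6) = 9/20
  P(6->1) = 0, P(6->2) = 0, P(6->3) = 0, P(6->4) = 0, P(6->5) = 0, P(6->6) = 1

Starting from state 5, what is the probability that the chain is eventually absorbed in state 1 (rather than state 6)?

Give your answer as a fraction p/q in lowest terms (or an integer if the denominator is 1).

Answer: 2317/8682

Derivation:
Let a_i = P(absorbed in 1 | start in state i).
Boundary conditions: a_1 = 1, a_6 = 0.
For each transient state i, a_i = sum_j P(i->j) * a_j:
  a_2 = 1/20*a_1 + 1/20*a_2 + 1/10*a_3 + 1/20*a_4 + 1/5*a_5 + 11/20*a_6
  a_3 = 1/10*a_1 + 1/10*a_2 + 3/10*a_3 + 1/10*a_4 + 0*a_5 + 2/5*a_6
  a_4 = 0*a_1 + 3/20*a_2 + 1/20*a_3 + 1/5*a_4 + 1/2*a_5 + 1/10*a_6
  a_5 = 1/5*a_1 + 3/20*a_2 + 1/10*a_3 + 0*a_4 + 1/10*a_5 + 9/20*a_6

Substituting a_1 = 1 and a_6 = 0, rearrange to (I - Q) a = r where r[i] = P(i -> 1):
  [19/20, -1/10, -1/20, -1/5] . (a_2, a_3, a_4, a_5) = 1/20
  [-1/10, 7/10, -1/10, 0] . (a_2, a_3, a_4, a_5) = 1/10
  [-3/20, -1/20, 4/5, -1/2] . (a_2, a_3, a_4, a_5) = 0
  [-3/20, -1/10, 0, 9/10] . (a_2, a_3, a_4, a_5) = 1/5

Solving yields:
  a_2 = 607/4341
  a_3 = 278/1447
  a_4 = 890/4341
  a_5 = 2317/8682

Starting state is 5, so the absorption probability is a_5 = 2317/8682.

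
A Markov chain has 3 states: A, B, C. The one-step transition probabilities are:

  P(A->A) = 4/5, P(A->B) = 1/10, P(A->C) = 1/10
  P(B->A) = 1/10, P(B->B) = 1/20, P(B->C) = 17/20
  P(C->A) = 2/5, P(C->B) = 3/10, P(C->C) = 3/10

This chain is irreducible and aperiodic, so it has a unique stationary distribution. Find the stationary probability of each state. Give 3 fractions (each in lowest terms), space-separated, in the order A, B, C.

Answer: 41/69 10/69 6/23

Derivation:
The stationary distribution satisfies pi = pi * P, i.e.:
  pi_A = 4/5*pi_A + 1/10*pi_B + 2/5*pi_C
  pi_B = 1/10*pi_A + 1/20*pi_B + 3/10*pi_C
  pi_C = 1/10*pi_A + 17/20*pi_B + 3/10*pi_C
with normalization: pi_A + pi_B + pi_C = 1.

Using the first 2 balance equations plus normalization, the linear system A*pi = b is:
  [-1/5, 1/10, 2/5] . pi = 0
  [1/10, -19/20, 3/10] . pi = 0
  [1, 1, 1] . pi = 1

Solving yields:
  pi_A = 41/69
  pi_B = 10/69
  pi_C = 6/23

Verification (pi * P):
  41/69*4/5 + 10/69*1/10 + 6/23*2/5 = 41/69 = pi_A  (ok)
  41/69*1/10 + 10/69*1/20 + 6/23*3/10 = 10/69 = pi_B  (ok)
  41/69*1/10 + 10/69*17/20 + 6/23*3/10 = 6/23 = pi_C  (ok)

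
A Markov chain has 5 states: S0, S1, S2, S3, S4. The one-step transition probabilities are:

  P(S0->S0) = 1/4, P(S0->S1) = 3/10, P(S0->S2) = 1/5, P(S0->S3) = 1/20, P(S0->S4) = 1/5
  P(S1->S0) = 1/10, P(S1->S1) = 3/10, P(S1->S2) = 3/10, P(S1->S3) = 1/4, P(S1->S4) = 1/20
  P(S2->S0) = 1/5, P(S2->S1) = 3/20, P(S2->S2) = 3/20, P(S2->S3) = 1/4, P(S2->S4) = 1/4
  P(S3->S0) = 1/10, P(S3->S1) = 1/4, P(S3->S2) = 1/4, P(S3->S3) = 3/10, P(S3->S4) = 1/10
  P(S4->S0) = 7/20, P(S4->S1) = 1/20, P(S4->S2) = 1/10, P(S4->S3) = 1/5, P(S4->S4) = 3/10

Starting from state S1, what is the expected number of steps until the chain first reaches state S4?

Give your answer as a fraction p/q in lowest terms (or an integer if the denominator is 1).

Answer: 595/78

Derivation:
Let h_i = expected steps to first reach S4 from state i.
Boundary: h_S4 = 0.
First-step equations for the other states:
  h_S0 = 1 + 1/4*h_S0 + 3/10*h_S1 + 1/5*h_S2 + 1/20*h_S3 + 1/5*h_S4
  h_S1 = 1 + 1/10*h_S0 + 3/10*h_S1 + 3/10*h_S2 + 1/4*h_S3 + 1/20*h_S4
  h_S2 = 1 + 1/5*h_S0 + 3/20*h_S1 + 3/20*h_S2 + 1/4*h_S3 + 1/4*h_S4
  h_S3 = 1 + 1/10*h_S0 + 1/4*h_S1 + 1/4*h_S2 + 3/10*h_S3 + 1/10*h_S4

Substituting h_S4 = 0 and rearranging gives the linear system (I - Q) h = 1:
  [3/4, -3/10, -1/5, -1/20] . (h_S0, h_S1, h_S2, h_S3) = 1
  [-1/10, 7/10, -3/10, -1/4] . (h_S0, h_S1, h_S2, h_S3) = 1
  [-1/5, -3/20, 17/20, -1/4] . (h_S0, h_S1, h_S2, h_S3) = 1
  [-1/10, -1/4, -1/4, 7/10] . (h_S0, h_S1, h_S2, h_S3) = 1

Solving yields:
  h_S0 = 5345/819
  h_S1 = 595/78
  h_S2 = 10165/1638
  h_S3 = 460/63

Starting state is S1, so the expected hitting time is h_S1 = 595/78.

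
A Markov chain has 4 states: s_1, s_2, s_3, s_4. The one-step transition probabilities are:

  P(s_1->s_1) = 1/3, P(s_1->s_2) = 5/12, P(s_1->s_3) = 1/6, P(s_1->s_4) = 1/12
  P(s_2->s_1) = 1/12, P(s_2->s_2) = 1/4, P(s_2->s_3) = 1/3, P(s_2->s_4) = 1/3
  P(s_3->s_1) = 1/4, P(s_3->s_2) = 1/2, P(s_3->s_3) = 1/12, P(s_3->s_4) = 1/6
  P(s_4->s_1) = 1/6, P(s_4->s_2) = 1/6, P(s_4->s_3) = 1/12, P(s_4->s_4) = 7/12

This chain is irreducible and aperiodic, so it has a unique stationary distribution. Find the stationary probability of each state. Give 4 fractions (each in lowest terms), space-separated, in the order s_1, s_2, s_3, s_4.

Answer: 229/1220 361/1220 211/1220 419/1220

Derivation:
The stationary distribution satisfies pi = pi * P, i.e.:
  pi_s_1 = 1/3*pi_s_1 + 1/12*pi_s_2 + 1/4*pi_s_3 + 1/6*pi_s_4
  pi_s_2 = 5/12*pi_s_1 + 1/4*pi_s_2 + 1/2*pi_s_3 + 1/6*pi_s_4
  pi_s_3 = 1/6*pi_s_1 + 1/3*pi_s_2 + 1/12*pi_s_3 + 1/12*pi_s_4
  pi_s_4 = 1/12*pi_s_1 + 1/3*pi_s_2 + 1/6*pi_s_3 + 7/12*pi_s_4
with normalization: pi_s_1 + pi_s_2 + pi_s_3 + pi_s_4 = 1.

Using the first 3 balance equations plus normalization, the linear system A*pi = b is:
  [-2/3, 1/12, 1/4, 1/6] . pi = 0
  [5/12, -3/4, 1/2, 1/6] . pi = 0
  [1/6, 1/3, -11/12, 1/12] . pi = 0
  [1, 1, 1, 1] . pi = 1

Solving yields:
  pi_s_1 = 229/1220
  pi_s_2 = 361/1220
  pi_s_3 = 211/1220
  pi_s_4 = 419/1220

Verification (pi * P):
  229/1220*1/3 + 361/1220*1/12 + 211/1220*1/4 + 419/1220*1/6 = 229/1220 = pi_s_1  (ok)
  229/1220*5/12 + 361/1220*1/4 + 211/1220*1/2 + 419/1220*1/6 = 361/1220 = pi_s_2  (ok)
  229/1220*1/6 + 361/1220*1/3 + 211/1220*1/12 + 419/1220*1/12 = 211/1220 = pi_s_3  (ok)
  229/1220*1/12 + 361/1220*1/3 + 211/1220*1/6 + 419/1220*7/12 = 419/1220 = pi_s_4  (ok)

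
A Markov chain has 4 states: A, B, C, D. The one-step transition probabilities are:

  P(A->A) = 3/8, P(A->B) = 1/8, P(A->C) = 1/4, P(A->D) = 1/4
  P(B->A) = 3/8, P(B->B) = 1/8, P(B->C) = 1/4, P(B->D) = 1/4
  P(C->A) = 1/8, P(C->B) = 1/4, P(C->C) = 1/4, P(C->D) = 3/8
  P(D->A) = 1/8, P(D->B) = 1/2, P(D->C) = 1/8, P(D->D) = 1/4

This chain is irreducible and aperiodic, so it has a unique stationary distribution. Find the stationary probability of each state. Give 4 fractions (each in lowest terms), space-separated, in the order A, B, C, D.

Answer: 131/520 133/520 14/65 18/65

Derivation:
The stationary distribution satisfies pi = pi * P, i.e.:
  pi_A = 3/8*pi_A + 3/8*pi_B + 1/8*pi_C + 1/8*pi_D
  pi_B = 1/8*pi_A + 1/8*pi_B + 1/4*pi_C + 1/2*pi_D
  pi_C = 1/4*pi_A + 1/4*pi_B + 1/4*pi_C + 1/8*pi_D
  pi_D = 1/4*pi_A + 1/4*pi_B + 3/8*pi_C + 1/4*pi_D
with normalization: pi_A + pi_B + pi_C + pi_D = 1.

Using the first 3 balance equations plus normalization, the linear system A*pi = b is:
  [-5/8, 3/8, 1/8, 1/8] . pi = 0
  [1/8, -7/8, 1/4, 1/2] . pi = 0
  [1/4, 1/4, -3/4, 1/8] . pi = 0
  [1, 1, 1, 1] . pi = 1

Solving yields:
  pi_A = 131/520
  pi_B = 133/520
  pi_C = 14/65
  pi_D = 18/65

Verification (pi * P):
  131/520*3/8 + 133/520*3/8 + 14/65*1/8 + 18/65*1/8 = 131/520 = pi_A  (ok)
  131/520*1/8 + 133/520*1/8 + 14/65*1/4 + 18/65*1/2 = 133/520 = pi_B  (ok)
  131/520*1/4 + 133/520*1/4 + 14/65*1/4 + 18/65*1/8 = 14/65 = pi_C  (ok)
  131/520*1/4 + 133/520*1/4 + 14/65*3/8 + 18/65*1/4 = 18/65 = pi_D  (ok)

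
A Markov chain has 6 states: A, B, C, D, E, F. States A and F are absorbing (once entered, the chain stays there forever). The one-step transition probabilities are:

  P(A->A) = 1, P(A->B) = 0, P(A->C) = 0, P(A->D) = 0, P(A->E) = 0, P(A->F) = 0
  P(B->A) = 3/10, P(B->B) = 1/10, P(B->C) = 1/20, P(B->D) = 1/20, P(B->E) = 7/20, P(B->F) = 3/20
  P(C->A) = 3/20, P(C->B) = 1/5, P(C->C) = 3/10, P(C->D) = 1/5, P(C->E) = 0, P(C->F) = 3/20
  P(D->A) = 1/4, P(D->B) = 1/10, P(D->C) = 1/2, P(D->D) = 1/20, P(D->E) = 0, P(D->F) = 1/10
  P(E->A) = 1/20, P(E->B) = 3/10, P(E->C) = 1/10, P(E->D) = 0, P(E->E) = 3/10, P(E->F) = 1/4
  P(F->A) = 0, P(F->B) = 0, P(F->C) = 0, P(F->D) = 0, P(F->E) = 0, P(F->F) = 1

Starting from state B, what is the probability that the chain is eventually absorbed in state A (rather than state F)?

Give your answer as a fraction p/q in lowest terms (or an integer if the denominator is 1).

Let a_i = P(absorbed in A | start in state i).
Boundary conditions: a_A = 1, a_F = 0.
For each transient state i, a_i = sum_j P(i->j) * a_j:
  a_B = 3/10*a_A + 1/10*a_B + 1/20*a_C + 1/20*a_D + 7/20*a_E + 3/20*a_F
  a_C = 3/20*a_A + 1/5*a_B + 3/10*a_C + 1/5*a_D + 0*a_E + 3/20*a_F
  a_D = 1/4*a_A + 1/10*a_B + 1/2*a_C + 1/20*a_D + 0*a_E + 1/10*a_F
  a_E = 1/20*a_A + 3/10*a_B + 1/10*a_C + 0*a_D + 3/10*a_E + 1/4*a_F

Substituting a_A = 1 and a_F = 0, rearrange to (I - Q) a = r where r[i] = P(i -> A):
  [9/10, -1/20, -1/20, -7/20] . (a_B, a_C, a_D, a_E) = 3/10
  [-1/5, 7/10, -1/5, 0] . (a_B, a_C, a_D, a_E) = 3/20
  [-1/10, -1/2, 19/20, 0] . (a_B, a_C, a_D, a_E) = 1/4
  [-3/10, -1/10, 0, 7/10] . (a_B, a_C, a_D, a_E) = 1/20

Solving yields:
  a_B = 1723/3154
  a_C = 1715/3154
  a_D = 957/1577
  a_E = 8461/22078

Starting state is B, so the absorption probability is a_B = 1723/3154.

Answer: 1723/3154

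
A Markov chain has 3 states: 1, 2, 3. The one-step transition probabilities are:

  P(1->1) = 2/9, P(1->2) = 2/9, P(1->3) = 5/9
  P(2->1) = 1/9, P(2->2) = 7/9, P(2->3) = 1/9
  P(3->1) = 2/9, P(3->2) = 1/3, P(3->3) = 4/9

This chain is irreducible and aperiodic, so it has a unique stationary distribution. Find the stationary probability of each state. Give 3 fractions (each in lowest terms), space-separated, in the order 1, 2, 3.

The stationary distribution satisfies pi = pi * P, i.e.:
  pi_1 = 2/9*pi_1 + 1/9*pi_2 + 2/9*pi_3
  pi_2 = 2/9*pi_1 + 7/9*pi_2 + 1/3*pi_3
  pi_3 = 5/9*pi_1 + 1/9*pi_2 + 4/9*pi_3
with normalization: pi_1 + pi_2 + pi_3 = 1.

Using the first 2 balance equations plus normalization, the linear system A*pi = b is:
  [-7/9, 1/9, 2/9] . pi = 0
  [2/9, -2/9, 1/3] . pi = 0
  [1, 1, 1] . pi = 1

Solving yields:
  pi_1 = 7/44
  pi_2 = 25/44
  pi_3 = 3/11

Verification (pi * P):
  7/44*2/9 + 25/44*1/9 + 3/11*2/9 = 7/44 = pi_1  (ok)
  7/44*2/9 + 25/44*7/9 + 3/11*1/3 = 25/44 = pi_2  (ok)
  7/44*5/9 + 25/44*1/9 + 3/11*4/9 = 3/11 = pi_3  (ok)

Answer: 7/44 25/44 3/11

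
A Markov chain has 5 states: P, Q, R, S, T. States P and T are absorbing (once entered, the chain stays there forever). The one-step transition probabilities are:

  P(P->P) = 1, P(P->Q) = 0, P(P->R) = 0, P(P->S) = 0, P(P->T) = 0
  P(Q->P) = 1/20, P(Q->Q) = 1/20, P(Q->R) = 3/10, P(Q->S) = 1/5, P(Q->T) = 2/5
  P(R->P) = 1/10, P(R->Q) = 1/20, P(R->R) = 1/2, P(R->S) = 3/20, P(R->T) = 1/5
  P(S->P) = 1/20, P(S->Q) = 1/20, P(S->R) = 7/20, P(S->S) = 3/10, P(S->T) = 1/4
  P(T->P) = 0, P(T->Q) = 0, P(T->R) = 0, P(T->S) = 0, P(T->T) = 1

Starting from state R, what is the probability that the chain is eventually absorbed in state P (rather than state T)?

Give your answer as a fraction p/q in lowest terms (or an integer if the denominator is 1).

Answer: 602/2091

Derivation:
Let a_i = P(absorbed in P | start in state i).
Boundary conditions: a_P = 1, a_T = 0.
For each transient state i, a_i = sum_j P(i->j) * a_j:
  a_Q = 1/20*a_P + 1/20*a_Q + 3/10*a_R + 1/5*a_S + 2/5*a_T
  a_R = 1/10*a_P + 1/20*a_Q + 1/2*a_R + 3/20*a_S + 1/5*a_T
  a_S = 1/20*a_P + 1/20*a_Q + 7/20*a_R + 3/10*a_S + 1/4*a_T

Substituting a_P = 1 and a_T = 0, rearrange to (I - Q) a = r where r[i] = P(i -> P):
  [19/20, -3/10, -1/5] . (a_Q, a_R, a_S) = 1/20
  [-1/20, 1/2, -3/20] . (a_Q, a_R, a_S) = 1/10
  [-1/20, -7/20, 7/10] . (a_Q, a_R, a_S) = 1/20

Solving yields:
  a_Q = 401/2091
  a_R = 602/2091
  a_S = 479/2091

Starting state is R, so the absorption probability is a_R = 602/2091.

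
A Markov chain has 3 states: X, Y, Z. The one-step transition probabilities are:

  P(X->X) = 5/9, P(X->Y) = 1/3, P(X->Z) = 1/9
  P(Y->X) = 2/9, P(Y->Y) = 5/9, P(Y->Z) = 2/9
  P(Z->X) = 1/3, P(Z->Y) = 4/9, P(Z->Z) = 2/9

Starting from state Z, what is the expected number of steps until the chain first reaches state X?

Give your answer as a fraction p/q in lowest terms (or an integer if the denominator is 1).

Answer: 18/5

Derivation:
Let h_i = expected steps to first reach X from state i.
Boundary: h_X = 0.
First-step equations for the other states:
  h_Y = 1 + 2/9*h_X + 5/9*h_Y + 2/9*h_Z
  h_Z = 1 + 1/3*h_X + 4/9*h_Y + 2/9*h_Z

Substituting h_X = 0 and rearranging gives the linear system (I - Q) h = 1:
  [4/9, -2/9] . (h_Y, h_Z) = 1
  [-4/9, 7/9] . (h_Y, h_Z) = 1

Solving yields:
  h_Y = 81/20
  h_Z = 18/5

Starting state is Z, so the expected hitting time is h_Z = 18/5.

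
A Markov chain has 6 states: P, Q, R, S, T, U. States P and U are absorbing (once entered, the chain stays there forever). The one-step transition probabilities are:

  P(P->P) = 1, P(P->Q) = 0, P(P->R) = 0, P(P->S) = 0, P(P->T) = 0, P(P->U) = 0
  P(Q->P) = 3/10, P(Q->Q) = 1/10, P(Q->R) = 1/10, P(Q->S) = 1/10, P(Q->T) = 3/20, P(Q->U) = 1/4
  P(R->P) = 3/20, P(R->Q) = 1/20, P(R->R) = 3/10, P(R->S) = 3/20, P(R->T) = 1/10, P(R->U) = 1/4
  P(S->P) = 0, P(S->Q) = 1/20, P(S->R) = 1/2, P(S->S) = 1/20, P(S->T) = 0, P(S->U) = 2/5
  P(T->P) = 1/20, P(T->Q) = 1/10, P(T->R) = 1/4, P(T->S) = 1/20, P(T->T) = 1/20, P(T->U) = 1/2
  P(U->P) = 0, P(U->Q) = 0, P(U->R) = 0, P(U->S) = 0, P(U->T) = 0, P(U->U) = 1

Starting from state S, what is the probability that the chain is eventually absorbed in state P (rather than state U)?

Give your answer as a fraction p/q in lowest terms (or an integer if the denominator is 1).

Let a_i = P(absorbed in P | start in state i).
Boundary conditions: a_P = 1, a_U = 0.
For each transient state i, a_i = sum_j P(i->j) * a_j:
  a_Q = 3/10*a_P + 1/10*a_Q + 1/10*a_R + 1/10*a_S + 3/20*a_T + 1/4*a_U
  a_R = 3/20*a_P + 1/20*a_Q + 3/10*a_R + 3/20*a_S + 1/10*a_T + 1/4*a_U
  a_S = 0*a_P + 1/20*a_Q + 1/2*a_R + 1/20*a_S + 0*a_T + 2/5*a_U
  a_T = 1/20*a_P + 1/10*a_Q + 1/4*a_R + 1/20*a_S + 1/20*a_T + 1/2*a_U

Substituting a_P = 1 and a_U = 0, rearrange to (I - Q) a = r where r[i] = P(i -> P):
  [9/10, -1/10, -1/10, -3/20] . (a_Q, a_R, a_S, a_T) = 3/10
  [-1/20, 7/10, -3/20, -1/10] . (a_Q, a_R, a_S, a_T) = 3/20
  [-1/20, -1/2, 19/20, 0] . (a_Q, a_R, a_S, a_T) = 0
  [-1/10, -1/4, -1/20, 19/20] . (a_Q, a_R, a_S, a_T) = 1/20

Solving yields:
  a_Q = 30719/73150
  a_R = 22751/73150
  a_S = 13591/73150
  a_T = 6893/36575

Starting state is S, so the absorption probability is a_S = 13591/73150.

Answer: 13591/73150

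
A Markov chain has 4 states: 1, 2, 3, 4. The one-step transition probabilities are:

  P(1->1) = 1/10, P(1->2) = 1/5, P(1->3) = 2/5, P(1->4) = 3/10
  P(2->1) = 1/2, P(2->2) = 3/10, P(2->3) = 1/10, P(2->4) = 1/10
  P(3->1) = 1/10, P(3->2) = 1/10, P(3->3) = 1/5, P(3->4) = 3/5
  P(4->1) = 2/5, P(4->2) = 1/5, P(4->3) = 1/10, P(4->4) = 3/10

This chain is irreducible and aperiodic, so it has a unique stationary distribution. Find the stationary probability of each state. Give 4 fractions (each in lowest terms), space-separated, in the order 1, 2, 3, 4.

The stationary distribution satisfies pi = pi * P, i.e.:
  pi_1 = 1/10*pi_1 + 1/2*pi_2 + 1/10*pi_3 + 2/5*pi_4
  pi_2 = 1/5*pi_1 + 3/10*pi_2 + 1/10*pi_3 + 1/5*pi_4
  pi_3 = 2/5*pi_1 + 1/10*pi_2 + 1/5*pi_3 + 1/10*pi_4
  pi_4 = 3/10*pi_1 + 1/10*pi_2 + 3/5*pi_3 + 3/10*pi_4
with normalization: pi_1 + pi_2 + pi_3 + pi_4 = 1.

Using the first 3 balance equations plus normalization, the linear system A*pi = b is:
  [-9/10, 1/2, 1/10, 2/5] . pi = 0
  [1/5, -7/10, 1/10, 1/5] . pi = 0
  [2/5, 1/10, -4/5, 1/10] . pi = 0
  [1, 1, 1, 1] . pi = 1

Solving yields:
  pi_1 = 314/1137
  pi_2 = 227/1137
  pi_3 = 77/379
  pi_4 = 365/1137

Verification (pi * P):
  314/1137*1/10 + 227/1137*1/2 + 77/379*1/10 + 365/1137*2/5 = 314/1137 = pi_1  (ok)
  314/1137*1/5 + 227/1137*3/10 + 77/379*1/10 + 365/1137*1/5 = 227/1137 = pi_2  (ok)
  314/1137*2/5 + 227/1137*1/10 + 77/379*1/5 + 365/1137*1/10 = 77/379 = pi_3  (ok)
  314/1137*3/10 + 227/1137*1/10 + 77/379*3/5 + 365/1137*3/10 = 365/1137 = pi_4  (ok)

Answer: 314/1137 227/1137 77/379 365/1137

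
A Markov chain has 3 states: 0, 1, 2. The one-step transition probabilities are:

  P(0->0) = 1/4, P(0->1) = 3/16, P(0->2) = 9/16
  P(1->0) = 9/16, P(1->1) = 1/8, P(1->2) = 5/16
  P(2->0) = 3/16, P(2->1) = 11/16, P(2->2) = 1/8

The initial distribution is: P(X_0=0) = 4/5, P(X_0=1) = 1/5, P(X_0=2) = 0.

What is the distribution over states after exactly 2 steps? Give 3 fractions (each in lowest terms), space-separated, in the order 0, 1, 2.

Propagating the distribution step by step (d_{t+1} = d_t * P):
d_0 = (0=4/5, 1=1/5, 2=0)
  d_1[0] = 4/5*1/4 + 1/5*9/16 + 0*3/16 = 5/16
  d_1[1] = 4/5*3/16 + 1/5*1/8 + 0*11/16 = 7/40
  d_1[2] = 4/5*9/16 + 1/5*5/16 + 0*1/8 = 41/80
d_1 = (0=5/16, 1=7/40, 2=41/80)
  d_2[0] = 5/16*1/4 + 7/40*9/16 + 41/80*3/16 = 349/1280
  d_2[1] = 5/16*3/16 + 7/40*1/8 + 41/80*11/16 = 277/640
  d_2[2] = 5/16*9/16 + 7/40*5/16 + 41/80*1/8 = 377/1280
d_2 = (0=349/1280, 1=277/640, 2=377/1280)

Answer: 349/1280 277/640 377/1280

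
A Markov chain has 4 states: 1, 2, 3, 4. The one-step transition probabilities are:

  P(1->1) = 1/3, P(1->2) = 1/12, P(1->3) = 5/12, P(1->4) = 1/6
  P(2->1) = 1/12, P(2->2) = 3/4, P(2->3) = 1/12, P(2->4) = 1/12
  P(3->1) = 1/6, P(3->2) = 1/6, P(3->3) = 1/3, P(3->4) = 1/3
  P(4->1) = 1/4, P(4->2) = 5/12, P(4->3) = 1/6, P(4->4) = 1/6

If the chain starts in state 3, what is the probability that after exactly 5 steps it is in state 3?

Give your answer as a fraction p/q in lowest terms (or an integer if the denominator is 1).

Computing P^5 by repeated multiplication:
P^1 =
  1: [1/3, 1/12, 5/12, 1/6]
  2: [1/12, 3/4, 1/12, 1/12]
  3: [1/6, 1/6, 1/3, 1/3]
  4: [1/4, 5/12, 1/6, 1/6]
P^2 =
  1: [11/48, 11/48, 5/16, 11/48]
  2: [1/8, 89/144, 5/36, 17/144]
  3: [5/24, 1/3, 1/4, 5/24]
  4: [3/16, 31/72, 2/9, 23/144]
P^3 =
  1: [59/288, 65/192, 37/144, 115/576]
  2: [7/48, 59/108, 293/1728, 239/1728]
  3: [55/288, 19/48, 67/288, 13/72]
  4: [101/576, 191/432, 371/1728, 145/864]
P^4 =
  1: [109/576, 343/864, 1607/6912, 1253/6912]
  2: [1085/6912, 10529/20736, 1927/10368, 1549/10368]
  3: [13/72, 1475/3456, 761/3456, 149/864]
  4: [299/1728, 9371/20736, 4343/20736, 1717/10368]
P^5 =
  1: [1661/9216, 35483/82944, 9109/41472, 7147/41472]
  2: [13517/82944, 60607/124416, 1513/7776, 38651/248832]
  3: [809/4608, 18401/41472, 8831/41472, 6959/41472]
  4: [14237/82944, 113783/248832, 51551/248832, 40787/248832]

(P^5)[3 -> 3] = 8831/41472

Answer: 8831/41472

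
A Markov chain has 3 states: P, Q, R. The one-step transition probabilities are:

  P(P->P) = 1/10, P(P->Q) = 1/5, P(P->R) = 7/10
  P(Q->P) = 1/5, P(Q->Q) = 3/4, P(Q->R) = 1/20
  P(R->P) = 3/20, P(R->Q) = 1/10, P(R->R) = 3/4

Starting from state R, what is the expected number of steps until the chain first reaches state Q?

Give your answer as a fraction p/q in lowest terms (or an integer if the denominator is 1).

Let h_i = expected steps to first reach Q from state i.
Boundary: h_Q = 0.
First-step equations for the other states:
  h_P = 1 + 1/10*h_P + 1/5*h_Q + 7/10*h_R
  h_R = 1 + 3/20*h_P + 1/10*h_Q + 3/4*h_R

Substituting h_Q = 0 and rearranging gives the linear system (I - Q) h = 1:
  [9/10, -7/10] . (h_P, h_R) = 1
  [-3/20, 1/4] . (h_P, h_R) = 1

Solving yields:
  h_P = 95/12
  h_R = 35/4

Starting state is R, so the expected hitting time is h_R = 35/4.

Answer: 35/4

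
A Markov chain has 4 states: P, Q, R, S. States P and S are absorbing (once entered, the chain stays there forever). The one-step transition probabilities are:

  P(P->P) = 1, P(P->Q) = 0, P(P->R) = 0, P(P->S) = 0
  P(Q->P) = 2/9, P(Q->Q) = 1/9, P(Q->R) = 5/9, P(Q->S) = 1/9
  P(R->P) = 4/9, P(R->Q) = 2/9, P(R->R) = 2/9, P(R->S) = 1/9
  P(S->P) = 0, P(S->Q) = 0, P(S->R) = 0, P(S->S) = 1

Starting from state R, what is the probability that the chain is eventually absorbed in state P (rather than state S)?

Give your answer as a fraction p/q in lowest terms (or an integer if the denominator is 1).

Let a_i = P(absorbed in P | start in state i).
Boundary conditions: a_P = 1, a_S = 0.
For each transient state i, a_i = sum_j P(i->j) * a_j:
  a_Q = 2/9*a_P + 1/9*a_Q + 5/9*a_R + 1/9*a_S
  a_R = 4/9*a_P + 2/9*a_Q + 2/9*a_R + 1/9*a_S

Substituting a_P = 1 and a_S = 0, rearrange to (I - Q) a = r where r[i] = P(i -> P):
  [8/9, -5/9] . (a_Q, a_R) = 2/9
  [-2/9, 7/9] . (a_Q, a_R) = 4/9

Solving yields:
  a_Q = 17/23
  a_R = 18/23

Starting state is R, so the absorption probability is a_R = 18/23.

Answer: 18/23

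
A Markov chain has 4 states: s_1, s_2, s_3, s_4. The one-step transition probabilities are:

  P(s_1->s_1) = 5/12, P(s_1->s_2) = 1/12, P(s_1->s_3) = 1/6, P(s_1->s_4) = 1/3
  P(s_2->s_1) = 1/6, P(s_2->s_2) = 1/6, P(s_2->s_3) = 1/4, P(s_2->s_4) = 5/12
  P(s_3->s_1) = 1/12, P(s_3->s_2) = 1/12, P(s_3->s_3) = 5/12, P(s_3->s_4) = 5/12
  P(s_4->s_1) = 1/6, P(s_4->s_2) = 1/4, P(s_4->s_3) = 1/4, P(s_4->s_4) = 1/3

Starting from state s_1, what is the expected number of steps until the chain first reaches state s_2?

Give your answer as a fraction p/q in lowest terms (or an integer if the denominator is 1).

Let h_i = expected steps to first reach s_2 from state i.
Boundary: h_s_2 = 0.
First-step equations for the other states:
  h_s_1 = 1 + 5/12*h_s_1 + 1/12*h_s_2 + 1/6*h_s_3 + 1/3*h_s_4
  h_s_3 = 1 + 1/12*h_s_1 + 1/12*h_s_2 + 5/12*h_s_3 + 5/12*h_s_4
  h_s_4 = 1 + 1/6*h_s_1 + 1/4*h_s_2 + 1/4*h_s_3 + 1/3*h_s_4

Substituting h_s_2 = 0 and rearranging gives the linear system (I - Q) h = 1:
  [7/12, -1/6, -1/3] . (h_s_1, h_s_3, h_s_4) = 1
  [-1/12, 7/12, -5/12] . (h_s_1, h_s_3, h_s_4) = 1
  [-1/6, -1/4, 2/3] . (h_s_1, h_s_3, h_s_4) = 1

Solving yields:
  h_s_1 = 428/61
  h_s_3 = 420/61
  h_s_4 = 356/61

Starting state is s_1, so the expected hitting time is h_s_1 = 428/61.

Answer: 428/61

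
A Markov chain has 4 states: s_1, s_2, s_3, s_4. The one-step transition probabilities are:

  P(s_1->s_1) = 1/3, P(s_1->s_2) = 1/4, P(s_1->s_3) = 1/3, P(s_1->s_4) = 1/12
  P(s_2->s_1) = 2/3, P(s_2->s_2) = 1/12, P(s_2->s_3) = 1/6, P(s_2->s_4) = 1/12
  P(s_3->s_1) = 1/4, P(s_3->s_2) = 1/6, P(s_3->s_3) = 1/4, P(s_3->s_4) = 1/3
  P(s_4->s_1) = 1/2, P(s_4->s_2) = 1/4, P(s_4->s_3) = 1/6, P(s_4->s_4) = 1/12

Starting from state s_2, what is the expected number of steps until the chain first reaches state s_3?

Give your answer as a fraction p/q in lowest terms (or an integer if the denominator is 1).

Let h_i = expected steps to first reach s_3 from state i.
Boundary: h_s_3 = 0.
First-step equations for the other states:
  h_s_1 = 1 + 1/3*h_s_1 + 1/4*h_s_2 + 1/3*h_s_3 + 1/12*h_s_4
  h_s_2 = 1 + 2/3*h_s_1 + 1/12*h_s_2 + 1/6*h_s_3 + 1/12*h_s_4
  h_s_4 = 1 + 1/2*h_s_1 + 1/4*h_s_2 + 1/6*h_s_3 + 1/12*h_s_4

Substituting h_s_3 = 0 and rearranging gives the linear system (I - Q) h = 1:
  [2/3, -1/4, -1/12] . (h_s_1, h_s_2, h_s_4) = 1
  [-2/3, 11/12, -1/12] . (h_s_1, h_s_2, h_s_4) = 1
  [-1/2, -1/4, 11/12] . (h_s_1, h_s_2, h_s_4) = 1

Solving yields:
  h_s_1 = 504/143
  h_s_2 = 576/143
  h_s_4 = 588/143

Starting state is s_2, so the expected hitting time is h_s_2 = 576/143.

Answer: 576/143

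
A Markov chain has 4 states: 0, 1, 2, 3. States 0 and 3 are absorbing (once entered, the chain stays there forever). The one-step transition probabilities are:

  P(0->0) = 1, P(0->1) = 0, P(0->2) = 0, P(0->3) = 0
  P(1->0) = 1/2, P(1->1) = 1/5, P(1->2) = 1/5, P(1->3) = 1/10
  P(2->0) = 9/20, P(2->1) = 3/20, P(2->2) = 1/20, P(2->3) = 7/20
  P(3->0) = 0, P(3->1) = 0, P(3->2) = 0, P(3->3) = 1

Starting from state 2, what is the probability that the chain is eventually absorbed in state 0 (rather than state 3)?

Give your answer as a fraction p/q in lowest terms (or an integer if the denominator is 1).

Answer: 87/146

Derivation:
Let a_i = P(absorbed in 0 | start in state i).
Boundary conditions: a_0 = 1, a_3 = 0.
For each transient state i, a_i = sum_j P(i->j) * a_j:
  a_1 = 1/2*a_0 + 1/5*a_1 + 1/5*a_2 + 1/10*a_3
  a_2 = 9/20*a_0 + 3/20*a_1 + 1/20*a_2 + 7/20*a_3

Substituting a_0 = 1 and a_3 = 0, rearrange to (I - Q) a = r where r[i] = P(i -> 0):
  [4/5, -1/5] . (a_1, a_2) = 1/2
  [-3/20, 19/20] . (a_1, a_2) = 9/20

Solving yields:
  a_1 = 113/146
  a_2 = 87/146

Starting state is 2, so the absorption probability is a_2 = 87/146.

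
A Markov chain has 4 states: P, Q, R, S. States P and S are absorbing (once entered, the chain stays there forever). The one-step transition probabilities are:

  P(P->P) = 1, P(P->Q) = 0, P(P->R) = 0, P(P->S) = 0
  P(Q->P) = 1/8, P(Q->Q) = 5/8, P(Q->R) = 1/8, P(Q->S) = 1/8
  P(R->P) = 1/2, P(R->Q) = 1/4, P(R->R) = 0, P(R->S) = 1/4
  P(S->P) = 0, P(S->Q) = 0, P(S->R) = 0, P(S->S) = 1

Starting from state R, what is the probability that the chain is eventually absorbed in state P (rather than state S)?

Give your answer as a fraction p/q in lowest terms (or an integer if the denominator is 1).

Answer: 7/11

Derivation:
Let a_i = P(absorbed in P | start in state i).
Boundary conditions: a_P = 1, a_S = 0.
For each transient state i, a_i = sum_j P(i->j) * a_j:
  a_Q = 1/8*a_P + 5/8*a_Q + 1/8*a_R + 1/8*a_S
  a_R = 1/2*a_P + 1/4*a_Q + 0*a_R + 1/4*a_S

Substituting a_P = 1 and a_S = 0, rearrange to (I - Q) a = r where r[i] = P(i -> P):
  [3/8, -1/8] . (a_Q, a_R) = 1/8
  [-1/4, 1] . (a_Q, a_R) = 1/2

Solving yields:
  a_Q = 6/11
  a_R = 7/11

Starting state is R, so the absorption probability is a_R = 7/11.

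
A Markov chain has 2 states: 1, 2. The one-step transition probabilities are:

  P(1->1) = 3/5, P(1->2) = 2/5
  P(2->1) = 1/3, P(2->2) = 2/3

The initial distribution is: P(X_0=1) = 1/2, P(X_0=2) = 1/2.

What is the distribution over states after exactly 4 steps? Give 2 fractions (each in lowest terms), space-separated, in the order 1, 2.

Answer: 23023/50625 27602/50625

Derivation:
Propagating the distribution step by step (d_{t+1} = d_t * P):
d_0 = (1=1/2, 2=1/2)
  d_1[1] = 1/2*3/5 + 1/2*1/3 = 7/15
  d_1[2] = 1/2*2/5 + 1/2*2/3 = 8/15
d_1 = (1=7/15, 2=8/15)
  d_2[1] = 7/15*3/5 + 8/15*1/3 = 103/225
  d_2[2] = 7/15*2/5 + 8/15*2/3 = 122/225
d_2 = (1=103/225, 2=122/225)
  d_3[1] = 103/225*3/5 + 122/225*1/3 = 1537/3375
  d_3[2] = 103/225*2/5 + 122/225*2/3 = 1838/3375
d_3 = (1=1537/3375, 2=1838/3375)
  d_4[1] = 1537/3375*3/5 + 1838/3375*1/3 = 23023/50625
  d_4[2] = 1537/3375*2/5 + 1838/3375*2/3 = 27602/50625
d_4 = (1=23023/50625, 2=27602/50625)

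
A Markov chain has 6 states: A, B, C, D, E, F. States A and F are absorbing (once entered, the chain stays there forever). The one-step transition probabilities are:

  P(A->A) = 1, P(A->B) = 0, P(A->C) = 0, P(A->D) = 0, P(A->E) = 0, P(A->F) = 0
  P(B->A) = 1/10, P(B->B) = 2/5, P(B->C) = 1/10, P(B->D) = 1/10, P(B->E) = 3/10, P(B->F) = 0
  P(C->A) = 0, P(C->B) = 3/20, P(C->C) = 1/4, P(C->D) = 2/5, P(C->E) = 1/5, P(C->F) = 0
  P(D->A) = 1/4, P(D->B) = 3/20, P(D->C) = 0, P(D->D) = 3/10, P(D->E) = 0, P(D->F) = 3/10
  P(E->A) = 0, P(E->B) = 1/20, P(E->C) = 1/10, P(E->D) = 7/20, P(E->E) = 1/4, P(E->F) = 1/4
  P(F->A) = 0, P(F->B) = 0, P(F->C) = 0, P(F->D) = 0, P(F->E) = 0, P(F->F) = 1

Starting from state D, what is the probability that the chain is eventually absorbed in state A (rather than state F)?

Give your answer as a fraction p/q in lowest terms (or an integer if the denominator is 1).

Answer: 943/2068

Derivation:
Let a_i = P(absorbed in A | start in state i).
Boundary conditions: a_A = 1, a_F = 0.
For each transient state i, a_i = sum_j P(i->j) * a_j:
  a_B = 1/10*a_A + 2/5*a_B + 1/10*a_C + 1/10*a_D + 3/10*a_E + 0*a_F
  a_C = 0*a_A + 3/20*a_B + 1/4*a_C + 2/5*a_D + 1/5*a_E + 0*a_F
  a_D = 1/4*a_A + 3/20*a_B + 0*a_C + 3/10*a_D + 0*a_E + 3/10*a_F
  a_E = 0*a_A + 1/20*a_B + 1/10*a_C + 7/20*a_D + 1/4*a_E + 1/4*a_F

Substituting a_A = 1 and a_F = 0, rearrange to (I - Q) a = r where r[i] = P(i -> A):
  [3/5, -1/10, -1/10, -3/10] . (a_B, a_C, a_D, a_E) = 1/10
  [-3/20, 3/4, -2/5, -1/5] . (a_B, a_C, a_D, a_E) = 0
  [-3/20, 0, 7/10, 0] . (a_B, a_C, a_D, a_E) = 1/4
  [-1/20, -1/10, -7/20, 3/4] . (a_B, a_C, a_D, a_E) = 0

Solving yields:
  a_B = 477/1034
  a_C = 3005/7238
  a_D = 943/2068
  a_E = 4327/14476

Starting state is D, so the absorption probability is a_D = 943/2068.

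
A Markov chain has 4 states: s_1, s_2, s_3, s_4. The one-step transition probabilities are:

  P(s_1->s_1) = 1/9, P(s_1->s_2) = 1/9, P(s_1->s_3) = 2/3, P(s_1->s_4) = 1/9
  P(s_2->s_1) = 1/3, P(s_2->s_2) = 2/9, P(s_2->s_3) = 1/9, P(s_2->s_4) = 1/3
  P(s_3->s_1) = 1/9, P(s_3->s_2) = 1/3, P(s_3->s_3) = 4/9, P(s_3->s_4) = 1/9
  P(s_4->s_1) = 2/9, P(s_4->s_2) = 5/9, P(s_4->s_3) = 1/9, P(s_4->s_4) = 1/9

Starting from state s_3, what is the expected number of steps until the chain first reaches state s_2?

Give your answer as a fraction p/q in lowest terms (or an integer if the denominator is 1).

Let h_i = expected steps to first reach s_2 from state i.
Boundary: h_s_2 = 0.
First-step equations for the other states:
  h_s_1 = 1 + 1/9*h_s_1 + 1/9*h_s_2 + 2/3*h_s_3 + 1/9*h_s_4
  h_s_3 = 1 + 1/9*h_s_1 + 1/3*h_s_2 + 4/9*h_s_3 + 1/9*h_s_4
  h_s_4 = 1 + 2/9*h_s_1 + 5/9*h_s_2 + 1/9*h_s_3 + 1/9*h_s_4

Substituting h_s_2 = 0 and rearranging gives the linear system (I - Q) h = 1:
  [8/9, -2/3, -1/9] . (h_s_1, h_s_3, h_s_4) = 1
  [-1/9, 5/9, -1/9] . (h_s_1, h_s_3, h_s_4) = 1
  [-2/9, -1/9, 8/9] . (h_s_1, h_s_3, h_s_4) = 1

Solving yields:
  h_s_1 = 891/241
  h_s_3 = 729/241
  h_s_4 = 585/241

Starting state is s_3, so the expected hitting time is h_s_3 = 729/241.

Answer: 729/241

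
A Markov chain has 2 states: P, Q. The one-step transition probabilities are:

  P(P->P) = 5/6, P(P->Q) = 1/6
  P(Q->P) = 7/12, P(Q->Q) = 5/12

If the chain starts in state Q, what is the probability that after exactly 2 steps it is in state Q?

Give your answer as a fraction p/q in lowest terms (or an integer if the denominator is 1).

Answer: 13/48

Derivation:
Computing P^2 by repeated multiplication:
P^1 =
  P: [5/6, 1/6]
  Q: [7/12, 5/12]
P^2 =
  P: [19/24, 5/24]
  Q: [35/48, 13/48]

(P^2)[Q -> Q] = 13/48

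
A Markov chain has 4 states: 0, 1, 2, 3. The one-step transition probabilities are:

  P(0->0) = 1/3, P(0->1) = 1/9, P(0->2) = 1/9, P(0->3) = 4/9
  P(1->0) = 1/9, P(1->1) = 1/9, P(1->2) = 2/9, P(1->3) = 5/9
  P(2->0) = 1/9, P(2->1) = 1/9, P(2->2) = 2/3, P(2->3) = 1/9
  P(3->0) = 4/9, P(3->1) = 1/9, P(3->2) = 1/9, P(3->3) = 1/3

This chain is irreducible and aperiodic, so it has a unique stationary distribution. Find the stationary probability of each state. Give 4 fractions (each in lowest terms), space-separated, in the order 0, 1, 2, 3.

The stationary distribution satisfies pi = pi * P, i.e.:
  pi_0 = 1/3*pi_0 + 1/9*pi_1 + 1/9*pi_2 + 4/9*pi_3
  pi_1 = 1/9*pi_0 + 1/9*pi_1 + 1/9*pi_2 + 1/9*pi_3
  pi_2 = 1/9*pi_0 + 2/9*pi_1 + 2/3*pi_2 + 1/9*pi_3
  pi_3 = 4/9*pi_0 + 5/9*pi_1 + 1/9*pi_2 + 1/3*pi_3
with normalization: pi_0 + pi_1 + pi_2 + pi_3 = 1.

Using the first 3 balance equations plus normalization, the linear system A*pi = b is:
  [-2/3, 1/9, 1/9, 4/9] . pi = 0
  [1/9, -8/9, 1/9, 1/9] . pi = 0
  [1/9, 2/9, -1/3, 1/9] . pi = 0
  [1, 1, 1, 1] . pi = 1

Solving yields:
  pi_0 = 17/60
  pi_1 = 1/9
  pi_2 = 5/18
  pi_3 = 59/180

Verification (pi * P):
  17/60*1/3 + 1/9*1/9 + 5/18*1/9 + 59/180*4/9 = 17/60 = pi_0  (ok)
  17/60*1/9 + 1/9*1/9 + 5/18*1/9 + 59/180*1/9 = 1/9 = pi_1  (ok)
  17/60*1/9 + 1/9*2/9 + 5/18*2/3 + 59/180*1/9 = 5/18 = pi_2  (ok)
  17/60*4/9 + 1/9*5/9 + 5/18*1/9 + 59/180*1/3 = 59/180 = pi_3  (ok)

Answer: 17/60 1/9 5/18 59/180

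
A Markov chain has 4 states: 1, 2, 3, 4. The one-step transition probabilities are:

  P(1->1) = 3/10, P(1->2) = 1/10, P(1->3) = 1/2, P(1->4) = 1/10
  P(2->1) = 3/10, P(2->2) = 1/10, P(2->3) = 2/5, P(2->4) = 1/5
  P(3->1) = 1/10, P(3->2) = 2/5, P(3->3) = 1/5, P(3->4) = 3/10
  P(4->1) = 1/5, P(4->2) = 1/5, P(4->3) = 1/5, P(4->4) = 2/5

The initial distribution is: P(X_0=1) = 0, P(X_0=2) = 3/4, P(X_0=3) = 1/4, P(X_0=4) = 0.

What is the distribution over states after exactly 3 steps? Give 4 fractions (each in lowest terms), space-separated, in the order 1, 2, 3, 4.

Propagating the distribution step by step (d_{t+1} = d_t * P):
d_0 = (1=0, 2=3/4, 3=1/4, 4=0)
  d_1[1] = 0*3/10 + 3/4*3/10 + 1/4*1/10 + 0*1/5 = 1/4
  d_1[2] = 0*1/10 + 3/4*1/10 + 1/4*2/5 + 0*1/5 = 7/40
  d_1[3] = 0*1/2 + 3/4*2/5 + 1/4*1/5 + 0*1/5 = 7/20
  d_1[4] = 0*1/10 + 3/4*1/5 + 1/4*3/10 + 0*2/5 = 9/40
d_1 = (1=1/4, 2=7/40, 3=7/20, 4=9/40)
  d_2[1] = 1/4*3/10 + 7/40*3/10 + 7/20*1/10 + 9/40*1/5 = 83/400
  d_2[2] = 1/4*1/10 + 7/40*1/10 + 7/20*2/5 + 9/40*1/5 = 91/400
  d_2[3] = 1/4*1/2 + 7/40*2/5 + 7/20*1/5 + 9/40*1/5 = 31/100
  d_2[4] = 1/4*1/10 + 7/40*1/5 + 7/20*3/10 + 9/40*2/5 = 51/200
d_2 = (1=83/400, 2=91/400, 3=31/100, 4=51/200)
  d_3[1] = 83/400*3/10 + 91/400*3/10 + 31/100*1/10 + 51/200*1/5 = 17/80
  d_3[2] = 83/400*1/10 + 91/400*1/10 + 31/100*2/5 + 51/200*1/5 = 437/2000
  d_3[3] = 83/400*1/2 + 91/400*2/5 + 31/100*1/5 + 51/200*1/5 = 1231/4000
  d_3[4] = 83/400*1/10 + 91/400*1/5 + 31/100*3/10 + 51/200*2/5 = 209/800
d_3 = (1=17/80, 2=437/2000, 3=1231/4000, 4=209/800)

Answer: 17/80 437/2000 1231/4000 209/800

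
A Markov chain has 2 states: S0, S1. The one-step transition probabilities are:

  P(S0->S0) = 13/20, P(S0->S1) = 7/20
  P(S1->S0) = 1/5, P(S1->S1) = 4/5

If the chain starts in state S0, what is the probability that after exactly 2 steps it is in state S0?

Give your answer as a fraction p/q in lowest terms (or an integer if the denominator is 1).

Answer: 197/400

Derivation:
Computing P^2 by repeated multiplication:
P^1 =
  S0: [13/20, 7/20]
  S1: [1/5, 4/5]
P^2 =
  S0: [197/400, 203/400]
  S1: [29/100, 71/100]

(P^2)[S0 -> S0] = 197/400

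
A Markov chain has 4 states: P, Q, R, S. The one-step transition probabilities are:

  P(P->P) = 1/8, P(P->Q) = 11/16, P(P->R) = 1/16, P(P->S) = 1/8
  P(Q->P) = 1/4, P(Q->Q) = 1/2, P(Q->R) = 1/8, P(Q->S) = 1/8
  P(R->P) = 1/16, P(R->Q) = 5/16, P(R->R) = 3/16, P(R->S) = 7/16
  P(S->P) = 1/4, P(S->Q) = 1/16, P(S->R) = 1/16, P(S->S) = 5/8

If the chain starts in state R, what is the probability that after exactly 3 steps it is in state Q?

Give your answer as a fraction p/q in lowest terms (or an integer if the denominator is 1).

Answer: 1405/4096

Derivation:
Computing P^3 by repeated multiplication:
P^1 =
  P: [1/8, 11/16, 1/16, 1/8]
  Q: [1/4, 1/2, 1/8, 1/8]
  R: [1/16, 5/16, 3/16, 7/16]
  S: [1/4, 1/16, 1/16, 5/8]
P^2 =
  P: [57/256, 117/256, 29/256, 53/256]
  Q: [25/128, 15/32, 7/64, 29/128]
  R: [53/256, 73/256, 27/256, 103/256]
  S: [53/256, 67/256, 19/256, 117/256]
P^3 =
  P: [823/4096, 1761/4096, 431/4096, 1081/4096]
  Q: [105/512, 427/1024, 27/256, 279/1024]
  R: [837/4096, 1405/4096, 383/4096, 1471/4096]
  S: [861/4096, 1331/4096, 361/4096, 1543/4096]

(P^3)[R -> Q] = 1405/4096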